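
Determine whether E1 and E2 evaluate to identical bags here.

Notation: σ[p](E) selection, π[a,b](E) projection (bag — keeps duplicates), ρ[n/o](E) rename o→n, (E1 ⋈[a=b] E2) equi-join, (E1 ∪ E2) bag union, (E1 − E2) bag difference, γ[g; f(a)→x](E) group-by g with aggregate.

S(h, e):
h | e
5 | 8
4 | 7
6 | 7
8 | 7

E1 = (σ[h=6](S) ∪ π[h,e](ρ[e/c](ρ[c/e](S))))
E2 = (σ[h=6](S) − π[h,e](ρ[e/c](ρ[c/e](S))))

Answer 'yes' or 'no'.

E1 subexpression sizes:
  S → 4
  σ[h=6](S) → 1
  S → 4
  ρ[c/e](S) → 4
  ρ[e/c](ρ[c/e](S)) → 4
  π[h,e](ρ[e/c](ρ[c/e](S))) → 4
  (σ[h=6](S) ∪ π[h,e](ρ[e/c](ρ[c/e](S)))) → 5
E2 subexpression sizes:
  S → 4
  σ[h=6](S) → 1
  S → 4
  ρ[c/e](S) → 4
  ρ[e/c](ρ[c/e](S)) → 4
  π[h,e](ρ[e/c](ρ[c/e](S))) → 4
  (σ[h=6](S) − π[h,e](ρ[e/c](ρ[c/e](S)))) → 0

E1 result:
h | e
4 | 7
5 | 8
6 | 7
6 | 7
8 | 7
E2 result:
h | e
(0 rows)
Witness: (8, 7) appears 1× in E1 but 0× in E2.

no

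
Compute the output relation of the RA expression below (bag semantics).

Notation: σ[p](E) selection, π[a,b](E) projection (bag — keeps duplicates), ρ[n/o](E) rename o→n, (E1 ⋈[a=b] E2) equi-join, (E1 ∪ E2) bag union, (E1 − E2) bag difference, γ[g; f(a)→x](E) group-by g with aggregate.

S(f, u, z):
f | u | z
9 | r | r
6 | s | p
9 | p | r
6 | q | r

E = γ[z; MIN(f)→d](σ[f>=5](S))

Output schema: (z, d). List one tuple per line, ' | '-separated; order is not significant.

Subexpression sizes:
  S → 4
  σ[f>=5](S) → 4
  γ[z; MIN(f)→d](σ[f>=5](S)) → 2

== RESULT ==
z | d
p | 6
r | 6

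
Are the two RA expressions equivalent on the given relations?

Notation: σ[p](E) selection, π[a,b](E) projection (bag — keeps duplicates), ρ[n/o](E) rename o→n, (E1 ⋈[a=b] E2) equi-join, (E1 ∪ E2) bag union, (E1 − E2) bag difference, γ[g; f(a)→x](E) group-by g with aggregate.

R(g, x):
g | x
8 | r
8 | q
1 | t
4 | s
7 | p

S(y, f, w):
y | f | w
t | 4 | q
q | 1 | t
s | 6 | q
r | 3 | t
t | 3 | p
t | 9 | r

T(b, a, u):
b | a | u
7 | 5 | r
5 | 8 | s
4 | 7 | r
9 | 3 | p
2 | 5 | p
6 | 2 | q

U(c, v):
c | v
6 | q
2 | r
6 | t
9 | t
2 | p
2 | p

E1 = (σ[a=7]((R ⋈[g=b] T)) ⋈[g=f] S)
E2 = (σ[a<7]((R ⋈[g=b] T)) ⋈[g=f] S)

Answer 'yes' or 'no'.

E1 row counts bottom-up:
  R → 5
  T → 6
  (R ⋈[g=b] T) → 2
  σ[a=7]((R ⋈[g=b] T)) → 1
  S → 6
  (σ[a=7]((R ⋈[g=b] T)) ⋈[g=f] S) → 1
E2 row counts bottom-up:
  R → 5
  T → 6
  (R ⋈[g=b] T) → 2
  σ[a<7]((R ⋈[g=b] T)) → 1
  S → 6
  (σ[a<7]((R ⋈[g=b] T)) ⋈[g=f] S) → 0

E1 result:
g | x | b | a | u | y | f | w
4 | s | 4 | 7 | r | t | 4 | q
E2 result:
g | x | b | a | u | y | f | w
(0 rows)
Witness: (4, 's', 4, 7, 'r', 't', 4, 'q') appears 1× in E1 but 0× in E2.

no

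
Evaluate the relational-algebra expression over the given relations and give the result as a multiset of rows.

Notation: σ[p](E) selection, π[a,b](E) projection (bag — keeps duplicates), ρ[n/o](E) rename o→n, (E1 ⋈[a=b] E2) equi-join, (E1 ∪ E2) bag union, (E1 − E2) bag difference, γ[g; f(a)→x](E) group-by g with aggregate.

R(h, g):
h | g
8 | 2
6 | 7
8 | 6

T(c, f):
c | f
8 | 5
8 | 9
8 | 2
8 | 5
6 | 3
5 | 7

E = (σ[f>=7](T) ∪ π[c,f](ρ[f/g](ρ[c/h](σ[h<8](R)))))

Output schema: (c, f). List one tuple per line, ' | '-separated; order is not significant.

Subexpression sizes:
  T → 6
  σ[f>=7](T) → 2
  R → 3
  σ[h<8](R) → 1
  ρ[c/h](σ[h<8](R)) → 1
  ρ[f/g](ρ[c/h](σ[h<8](R))) → 1
  π[c,f](ρ[f/g](ρ[c/h](σ[h<8](R)))) → 1
  (σ[f>=7](T) ∪ π[c,f](ρ[f/g](ρ[c/h](σ[h<8](R))))) → 3

== RESULT ==
c | f
5 | 7
6 | 7
8 | 9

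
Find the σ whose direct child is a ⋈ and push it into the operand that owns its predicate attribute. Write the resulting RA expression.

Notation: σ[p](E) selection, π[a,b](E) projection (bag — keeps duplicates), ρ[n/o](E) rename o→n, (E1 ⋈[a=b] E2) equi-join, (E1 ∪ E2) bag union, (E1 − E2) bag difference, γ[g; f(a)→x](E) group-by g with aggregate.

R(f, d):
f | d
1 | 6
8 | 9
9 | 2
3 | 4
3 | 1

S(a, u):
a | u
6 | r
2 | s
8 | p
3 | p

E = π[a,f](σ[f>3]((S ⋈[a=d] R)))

σ filters on f, owned by the right side.
E' = π[a,f]((S ⋈[a=d] σ[f>3](R)))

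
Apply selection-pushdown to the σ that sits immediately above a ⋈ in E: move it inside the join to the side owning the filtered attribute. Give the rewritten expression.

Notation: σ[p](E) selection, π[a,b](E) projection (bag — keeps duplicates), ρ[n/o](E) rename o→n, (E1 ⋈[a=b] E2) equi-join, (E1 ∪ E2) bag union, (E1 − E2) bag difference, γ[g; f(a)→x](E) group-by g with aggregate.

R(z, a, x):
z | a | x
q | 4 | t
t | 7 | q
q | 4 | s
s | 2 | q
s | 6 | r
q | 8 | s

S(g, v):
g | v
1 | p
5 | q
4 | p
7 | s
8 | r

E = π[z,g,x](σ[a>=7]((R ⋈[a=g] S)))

σ filters on a, owned by the left side.
E' = π[z,g,x]((σ[a>=7](R) ⋈[a=g] S))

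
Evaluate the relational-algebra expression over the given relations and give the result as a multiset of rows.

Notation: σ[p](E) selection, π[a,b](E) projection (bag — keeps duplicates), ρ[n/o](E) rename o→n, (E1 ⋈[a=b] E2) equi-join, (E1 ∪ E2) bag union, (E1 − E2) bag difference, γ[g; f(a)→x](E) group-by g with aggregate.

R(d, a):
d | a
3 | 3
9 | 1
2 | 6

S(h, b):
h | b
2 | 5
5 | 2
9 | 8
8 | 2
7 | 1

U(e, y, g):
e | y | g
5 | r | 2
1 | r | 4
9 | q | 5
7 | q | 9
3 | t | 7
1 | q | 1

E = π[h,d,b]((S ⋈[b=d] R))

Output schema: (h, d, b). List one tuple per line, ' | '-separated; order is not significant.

Subexpression sizes:
  S → 5
  R → 3
  (S ⋈[b=d] R) → 2
  π[h,d,b]((S ⋈[b=d] R)) → 2

== RESULT ==
h | d | b
5 | 2 | 2
8 | 2 | 2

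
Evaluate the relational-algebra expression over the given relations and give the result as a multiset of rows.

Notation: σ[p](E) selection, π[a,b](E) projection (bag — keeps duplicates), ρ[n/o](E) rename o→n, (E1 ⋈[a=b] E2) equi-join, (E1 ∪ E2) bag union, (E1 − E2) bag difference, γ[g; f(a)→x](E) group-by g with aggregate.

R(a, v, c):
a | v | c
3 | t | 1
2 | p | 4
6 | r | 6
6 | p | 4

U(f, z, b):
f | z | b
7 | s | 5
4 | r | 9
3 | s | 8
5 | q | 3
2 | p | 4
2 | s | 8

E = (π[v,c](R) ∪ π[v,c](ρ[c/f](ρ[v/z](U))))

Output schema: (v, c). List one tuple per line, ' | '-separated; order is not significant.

Per-node cardinality:
  R → 4
  π[v,c](R) → 4
  U → 6
  ρ[v/z](U) → 6
  ρ[c/f](ρ[v/z](U)) → 6
  π[v,c](ρ[c/f](ρ[v/z](U))) → 6
  (π[v,c](R) ∪ π[v,c](ρ[c/f](ρ[v/z](U)))) → 10

== RESULT ==
v | c
p | 2
p | 4
p | 4
q | 5
r | 4
r | 6
s | 2
s | 3
s | 7
t | 1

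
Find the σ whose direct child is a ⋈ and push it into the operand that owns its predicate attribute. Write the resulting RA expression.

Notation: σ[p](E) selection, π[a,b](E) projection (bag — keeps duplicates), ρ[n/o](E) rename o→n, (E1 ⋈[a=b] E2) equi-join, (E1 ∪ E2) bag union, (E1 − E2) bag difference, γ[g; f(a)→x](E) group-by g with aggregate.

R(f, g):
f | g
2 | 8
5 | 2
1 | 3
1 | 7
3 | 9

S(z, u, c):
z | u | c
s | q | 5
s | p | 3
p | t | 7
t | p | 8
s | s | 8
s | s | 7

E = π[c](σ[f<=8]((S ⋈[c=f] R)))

σ filters on f, owned by the right side.
E' = π[c]((S ⋈[c=f] σ[f<=8](R)))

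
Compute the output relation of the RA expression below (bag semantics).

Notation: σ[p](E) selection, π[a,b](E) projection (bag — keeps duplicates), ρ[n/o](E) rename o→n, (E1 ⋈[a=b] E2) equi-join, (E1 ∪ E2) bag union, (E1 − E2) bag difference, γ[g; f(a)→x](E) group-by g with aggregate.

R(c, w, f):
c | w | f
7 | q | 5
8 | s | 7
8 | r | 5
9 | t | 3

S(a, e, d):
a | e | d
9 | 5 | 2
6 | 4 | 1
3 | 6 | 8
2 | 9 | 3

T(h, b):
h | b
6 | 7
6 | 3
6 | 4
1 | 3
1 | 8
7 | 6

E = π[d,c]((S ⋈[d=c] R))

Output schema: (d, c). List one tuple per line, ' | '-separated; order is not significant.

Subexpression sizes:
  S → 4
  R → 4
  (S ⋈[d=c] R) → 2
  π[d,c]((S ⋈[d=c] R)) → 2

== RESULT ==
d | c
8 | 8
8 | 8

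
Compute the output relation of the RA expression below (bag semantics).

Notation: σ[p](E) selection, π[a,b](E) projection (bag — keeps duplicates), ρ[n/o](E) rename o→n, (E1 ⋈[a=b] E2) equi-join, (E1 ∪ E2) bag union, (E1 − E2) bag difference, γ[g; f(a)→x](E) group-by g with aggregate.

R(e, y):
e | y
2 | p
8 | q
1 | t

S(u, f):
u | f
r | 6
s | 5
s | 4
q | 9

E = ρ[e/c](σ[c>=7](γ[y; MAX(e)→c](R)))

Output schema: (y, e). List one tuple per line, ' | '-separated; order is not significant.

Per-node cardinality:
  R → 3
  γ[y; MAX(e)→c](R) → 3
  σ[c>=7](γ[y; MAX(e)→c](R)) → 1
  ρ[e/c](σ[c>=7](γ[y; MAX(e)→c](R))) → 1

== RESULT ==
y | e
q | 8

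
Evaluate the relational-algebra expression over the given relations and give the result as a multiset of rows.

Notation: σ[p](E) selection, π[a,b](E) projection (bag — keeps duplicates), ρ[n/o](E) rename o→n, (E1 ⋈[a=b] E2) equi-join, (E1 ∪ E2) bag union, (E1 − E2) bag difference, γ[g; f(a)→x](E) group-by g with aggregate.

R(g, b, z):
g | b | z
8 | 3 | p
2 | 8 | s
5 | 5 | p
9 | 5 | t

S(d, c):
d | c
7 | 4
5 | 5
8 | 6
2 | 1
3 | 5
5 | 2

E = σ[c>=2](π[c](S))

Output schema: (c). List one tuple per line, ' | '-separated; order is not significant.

Row counts bottom-up:
  S → 6
  π[c](S) → 6
  σ[c>=2](π[c](S)) → 5

== RESULT ==
c
2
4
5
5
6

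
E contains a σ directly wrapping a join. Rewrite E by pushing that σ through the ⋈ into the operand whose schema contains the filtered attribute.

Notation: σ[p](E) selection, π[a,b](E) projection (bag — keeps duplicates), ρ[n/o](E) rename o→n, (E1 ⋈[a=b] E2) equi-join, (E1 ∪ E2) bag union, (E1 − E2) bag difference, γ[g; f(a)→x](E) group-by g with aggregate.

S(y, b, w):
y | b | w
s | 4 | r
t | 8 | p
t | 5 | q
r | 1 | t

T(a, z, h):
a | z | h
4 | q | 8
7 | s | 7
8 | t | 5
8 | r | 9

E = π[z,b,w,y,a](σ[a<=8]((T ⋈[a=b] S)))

σ filters on a, owned by the left side.
E' = π[z,b,w,y,a]((σ[a<=8](T) ⋈[a=b] S))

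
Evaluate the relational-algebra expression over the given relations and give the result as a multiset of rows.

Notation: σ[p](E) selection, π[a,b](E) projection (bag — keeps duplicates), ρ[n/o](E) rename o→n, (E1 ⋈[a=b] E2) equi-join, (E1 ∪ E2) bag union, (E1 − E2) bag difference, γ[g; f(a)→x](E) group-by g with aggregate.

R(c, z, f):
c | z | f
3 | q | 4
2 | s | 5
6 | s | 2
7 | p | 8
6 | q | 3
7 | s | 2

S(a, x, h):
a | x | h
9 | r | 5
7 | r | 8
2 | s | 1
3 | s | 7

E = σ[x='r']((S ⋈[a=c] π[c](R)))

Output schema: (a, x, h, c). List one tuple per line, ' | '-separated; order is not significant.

Row counts bottom-up:
  S → 4
  R → 6
  π[c](R) → 6
  (S ⋈[a=c] π[c](R)) → 4
  σ[x='r']((S ⋈[a=c] π[c](R))) → 2

== RESULT ==
a | x | h | c
7 | r | 8 | 7
7 | r | 8 | 7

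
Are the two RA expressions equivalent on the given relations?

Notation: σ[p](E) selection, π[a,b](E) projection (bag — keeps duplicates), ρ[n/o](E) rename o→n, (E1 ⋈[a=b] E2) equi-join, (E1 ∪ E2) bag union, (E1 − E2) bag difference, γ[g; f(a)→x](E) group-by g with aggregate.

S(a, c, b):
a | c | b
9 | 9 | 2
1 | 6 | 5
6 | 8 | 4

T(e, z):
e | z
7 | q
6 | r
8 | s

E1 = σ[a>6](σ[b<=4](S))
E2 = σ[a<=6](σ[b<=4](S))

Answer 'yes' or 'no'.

E1 stepwise |·|:
  S → 3
  σ[b<=4](S) → 2
  σ[a>6](σ[b<=4](S)) → 1
E2 stepwise |·|:
  S → 3
  σ[b<=4](S) → 2
  σ[a<=6](σ[b<=4](S)) → 1

E1 result:
a | c | b
9 | 9 | 2
E2 result:
a | c | b
6 | 8 | 4
Witness: (6, 8, 4) appears 0× in E1 but 1× in E2.

no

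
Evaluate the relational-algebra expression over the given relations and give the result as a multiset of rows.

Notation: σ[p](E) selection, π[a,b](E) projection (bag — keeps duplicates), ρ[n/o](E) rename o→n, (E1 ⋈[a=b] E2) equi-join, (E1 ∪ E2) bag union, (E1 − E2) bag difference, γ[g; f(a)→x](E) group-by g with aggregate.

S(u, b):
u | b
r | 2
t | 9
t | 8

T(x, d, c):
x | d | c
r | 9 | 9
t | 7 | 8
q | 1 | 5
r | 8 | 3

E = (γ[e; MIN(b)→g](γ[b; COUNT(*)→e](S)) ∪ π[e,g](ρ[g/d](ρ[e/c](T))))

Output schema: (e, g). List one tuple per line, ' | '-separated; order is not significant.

Per-node cardinality:
  S → 3
  γ[b; COUNT(*)→e](S) → 3
  γ[e; MIN(b)→g](γ[b; COUNT(*)→e](S)) → 1
  T → 4
  ρ[e/c](T) → 4
  ρ[g/d](ρ[e/c](T)) → 4
  π[e,g](ρ[g/d](ρ[e/c](T))) → 4
  (γ[e; MIN(b)→g](γ[b; COUNT(*)→e](S)) ∪ π[e,g](ρ[g/d](ρ[e/c](T)))) → 5

== RESULT ==
e | g
1 | 2
3 | 8
5 | 1
8 | 7
9 | 9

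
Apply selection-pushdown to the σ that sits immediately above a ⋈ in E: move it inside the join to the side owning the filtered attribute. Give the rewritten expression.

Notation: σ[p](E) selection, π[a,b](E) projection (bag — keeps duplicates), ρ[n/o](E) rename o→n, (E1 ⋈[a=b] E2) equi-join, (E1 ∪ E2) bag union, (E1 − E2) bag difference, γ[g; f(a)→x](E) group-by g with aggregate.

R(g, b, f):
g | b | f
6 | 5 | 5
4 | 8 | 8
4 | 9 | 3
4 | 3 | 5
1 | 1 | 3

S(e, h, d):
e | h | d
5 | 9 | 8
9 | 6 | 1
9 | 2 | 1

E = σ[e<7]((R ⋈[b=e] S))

σ filters on e, owned by the right side.
E' = (R ⋈[b=e] σ[e<7](S))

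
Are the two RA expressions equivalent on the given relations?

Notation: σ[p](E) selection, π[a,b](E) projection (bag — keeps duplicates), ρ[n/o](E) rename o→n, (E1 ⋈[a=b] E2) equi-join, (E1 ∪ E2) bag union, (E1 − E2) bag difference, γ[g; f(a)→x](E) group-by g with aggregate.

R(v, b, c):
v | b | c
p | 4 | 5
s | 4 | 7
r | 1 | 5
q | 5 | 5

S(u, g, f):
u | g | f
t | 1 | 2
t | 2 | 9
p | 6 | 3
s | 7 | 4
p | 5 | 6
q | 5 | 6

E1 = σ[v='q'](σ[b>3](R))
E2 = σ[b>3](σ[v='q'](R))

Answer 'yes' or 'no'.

E1 subexpression sizes:
  R → 4
  σ[b>3](R) → 3
  σ[v='q'](σ[b>3](R)) → 1
E2 subexpression sizes:
  R → 4
  σ[v='q'](R) → 1
  σ[b>3](σ[v='q'](R)) → 1

E1 and E2 produce the same multiset:
v | b | c
q | 5 | 5

yes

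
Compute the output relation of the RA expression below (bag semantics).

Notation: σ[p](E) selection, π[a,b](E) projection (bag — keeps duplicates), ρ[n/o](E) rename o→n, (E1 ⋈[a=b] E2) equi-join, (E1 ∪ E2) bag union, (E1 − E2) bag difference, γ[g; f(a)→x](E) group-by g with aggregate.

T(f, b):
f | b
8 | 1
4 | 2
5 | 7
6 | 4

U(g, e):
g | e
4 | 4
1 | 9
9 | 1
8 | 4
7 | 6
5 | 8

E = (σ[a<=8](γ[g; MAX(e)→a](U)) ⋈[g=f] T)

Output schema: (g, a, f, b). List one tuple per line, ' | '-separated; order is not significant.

Row counts bottom-up:
  U → 6
  γ[g; MAX(e)→a](U) → 6
  σ[a<=8](γ[g; MAX(e)→a](U)) → 5
  T → 4
  (σ[a<=8](γ[g; MAX(e)→a](U)) ⋈[g=f] T) → 3

== RESULT ==
g | a | f | b
4 | 4 | 4 | 2
5 | 8 | 5 | 7
8 | 4 | 8 | 1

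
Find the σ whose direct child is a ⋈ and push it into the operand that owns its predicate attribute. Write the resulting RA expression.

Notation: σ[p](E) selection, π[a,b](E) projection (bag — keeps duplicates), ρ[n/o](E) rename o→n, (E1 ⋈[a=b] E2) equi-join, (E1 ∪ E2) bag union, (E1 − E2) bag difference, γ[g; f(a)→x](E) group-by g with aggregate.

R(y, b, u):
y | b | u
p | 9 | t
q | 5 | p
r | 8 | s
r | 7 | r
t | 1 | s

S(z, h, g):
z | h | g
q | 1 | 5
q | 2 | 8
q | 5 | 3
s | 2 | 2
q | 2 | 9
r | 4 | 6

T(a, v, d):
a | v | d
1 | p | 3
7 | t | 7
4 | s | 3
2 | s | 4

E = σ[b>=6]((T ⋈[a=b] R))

σ filters on b, owned by the right side.
E' = (T ⋈[a=b] σ[b>=6](R))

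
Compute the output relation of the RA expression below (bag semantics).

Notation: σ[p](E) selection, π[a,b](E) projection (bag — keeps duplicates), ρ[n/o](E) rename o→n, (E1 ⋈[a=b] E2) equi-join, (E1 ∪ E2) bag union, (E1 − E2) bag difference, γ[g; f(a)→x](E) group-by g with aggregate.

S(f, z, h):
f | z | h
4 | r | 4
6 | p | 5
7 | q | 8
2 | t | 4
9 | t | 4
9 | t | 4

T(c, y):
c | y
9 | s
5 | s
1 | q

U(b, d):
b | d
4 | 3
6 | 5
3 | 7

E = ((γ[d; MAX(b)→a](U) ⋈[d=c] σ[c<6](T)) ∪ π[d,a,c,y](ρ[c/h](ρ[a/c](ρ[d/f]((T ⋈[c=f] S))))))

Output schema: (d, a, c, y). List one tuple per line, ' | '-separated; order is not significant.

Per-node cardinality:
  U → 3
  γ[d; MAX(b)→a](U) → 3
  T → 3
  σ[c<6](T) → 2
  (γ[d; MAX(b)→a](U) ⋈[d=c] σ[c<6](T)) → 1
  T → 3
  S → 6
  (T ⋈[c=f] S) → 2
  ρ[d/f]((T ⋈[c=f] S)) → 2
  ρ[a/c](ρ[d/f]((T ⋈[c=f] S))) → 2
  ρ[c/h](ρ[a/c](ρ[d/f]((T ⋈[c=f] S)))) → 2
  π[d,a,c,y](ρ[c/h](ρ[a/c](ρ[d/f]((T ⋈[c=f] S))))) → 2
  ((γ[d; MAX(b)→a](U) ⋈[d=c] σ[c<6](T)) ∪ π[d,a,c,y](ρ[c/h](ρ[a/c](ρ[d/f]((T ⋈[c=f] S)))))) → 3

== RESULT ==
d | a | c | y
5 | 6 | 5 | s
9 | 9 | 4 | s
9 | 9 | 4 | s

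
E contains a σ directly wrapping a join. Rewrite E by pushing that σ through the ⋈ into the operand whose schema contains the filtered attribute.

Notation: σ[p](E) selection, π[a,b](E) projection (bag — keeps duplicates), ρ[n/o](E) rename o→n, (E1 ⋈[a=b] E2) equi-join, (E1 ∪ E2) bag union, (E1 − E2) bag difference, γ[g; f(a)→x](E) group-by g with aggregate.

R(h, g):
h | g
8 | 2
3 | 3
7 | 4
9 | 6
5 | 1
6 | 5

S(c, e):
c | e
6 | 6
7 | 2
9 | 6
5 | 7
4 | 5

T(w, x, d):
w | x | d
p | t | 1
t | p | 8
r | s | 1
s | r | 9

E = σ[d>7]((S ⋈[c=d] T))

σ filters on d, owned by the right side.
E' = (S ⋈[c=d] σ[d>7](T))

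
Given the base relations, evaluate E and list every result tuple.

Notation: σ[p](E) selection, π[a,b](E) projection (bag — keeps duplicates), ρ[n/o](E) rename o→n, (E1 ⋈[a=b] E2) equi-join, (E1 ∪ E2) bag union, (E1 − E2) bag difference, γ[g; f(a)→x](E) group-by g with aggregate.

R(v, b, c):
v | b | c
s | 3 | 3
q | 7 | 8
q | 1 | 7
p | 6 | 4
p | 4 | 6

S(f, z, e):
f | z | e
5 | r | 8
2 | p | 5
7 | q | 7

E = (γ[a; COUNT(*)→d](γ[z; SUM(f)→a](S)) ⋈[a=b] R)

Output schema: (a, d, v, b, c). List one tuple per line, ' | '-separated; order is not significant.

Subexpression sizes:
  S → 3
  γ[z; SUM(f)→a](S) → 3
  γ[a; COUNT(*)→d](γ[z; SUM(f)→a](S)) → 3
  R → 5
  (γ[a; COUNT(*)→d](γ[z; SUM(f)→a](S)) ⋈[a=b] R) → 1

== RESULT ==
a | d | v | b | c
7 | 1 | q | 7 | 8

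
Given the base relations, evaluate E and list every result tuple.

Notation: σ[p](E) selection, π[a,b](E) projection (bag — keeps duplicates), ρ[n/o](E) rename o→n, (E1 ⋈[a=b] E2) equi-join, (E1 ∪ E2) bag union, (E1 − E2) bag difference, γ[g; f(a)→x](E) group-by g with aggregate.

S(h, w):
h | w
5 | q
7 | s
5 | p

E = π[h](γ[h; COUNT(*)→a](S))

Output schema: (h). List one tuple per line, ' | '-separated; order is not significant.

Subexpression sizes:
  S → 3
  γ[h; COUNT(*)→a](S) → 2
  π[h](γ[h; COUNT(*)→a](S)) → 2

== RESULT ==
h
5
7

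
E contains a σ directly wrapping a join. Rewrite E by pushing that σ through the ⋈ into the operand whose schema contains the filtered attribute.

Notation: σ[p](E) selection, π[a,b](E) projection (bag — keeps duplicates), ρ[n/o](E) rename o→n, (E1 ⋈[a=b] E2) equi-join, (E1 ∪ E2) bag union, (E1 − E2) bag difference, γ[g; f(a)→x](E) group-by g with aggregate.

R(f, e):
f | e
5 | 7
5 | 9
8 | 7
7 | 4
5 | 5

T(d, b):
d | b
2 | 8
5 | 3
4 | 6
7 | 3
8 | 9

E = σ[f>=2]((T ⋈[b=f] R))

σ filters on f, owned by the right side.
E' = (T ⋈[b=f] σ[f>=2](R))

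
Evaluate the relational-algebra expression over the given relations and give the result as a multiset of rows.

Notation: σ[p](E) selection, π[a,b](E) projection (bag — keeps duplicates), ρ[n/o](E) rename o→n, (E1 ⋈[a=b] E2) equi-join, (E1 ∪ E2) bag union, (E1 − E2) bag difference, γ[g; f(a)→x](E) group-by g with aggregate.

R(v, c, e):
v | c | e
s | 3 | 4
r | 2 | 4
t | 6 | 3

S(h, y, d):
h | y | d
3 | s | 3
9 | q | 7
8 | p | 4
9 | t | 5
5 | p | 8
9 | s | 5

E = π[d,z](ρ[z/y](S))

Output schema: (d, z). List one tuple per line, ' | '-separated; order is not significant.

Per-node cardinality:
  S → 6
  ρ[z/y](S) → 6
  π[d,z](ρ[z/y](S)) → 6

== RESULT ==
d | z
3 | s
4 | p
5 | s
5 | t
7 | q
8 | p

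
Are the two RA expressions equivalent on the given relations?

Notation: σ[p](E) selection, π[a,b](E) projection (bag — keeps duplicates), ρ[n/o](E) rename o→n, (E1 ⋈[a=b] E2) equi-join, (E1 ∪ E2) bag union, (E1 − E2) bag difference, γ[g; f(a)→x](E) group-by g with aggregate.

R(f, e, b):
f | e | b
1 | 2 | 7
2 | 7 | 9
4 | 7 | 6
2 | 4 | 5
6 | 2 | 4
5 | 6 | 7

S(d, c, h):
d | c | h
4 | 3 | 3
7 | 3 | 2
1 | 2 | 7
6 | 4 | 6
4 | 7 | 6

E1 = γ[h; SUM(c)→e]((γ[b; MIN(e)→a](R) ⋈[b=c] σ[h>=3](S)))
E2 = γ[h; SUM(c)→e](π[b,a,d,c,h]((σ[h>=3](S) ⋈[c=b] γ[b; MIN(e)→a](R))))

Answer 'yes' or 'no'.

E1 stepwise |·|:
  R → 6
  γ[b; MIN(e)→a](R) → 5
  S → 5
  σ[h>=3](S) → 4
  (γ[b; MIN(e)→a](R) ⋈[b=c] σ[h>=3](S)) → 2
  γ[h; SUM(c)→e]((γ[b; MIN(e)→a](R) ⋈[b=c] σ[h>=3](S))) → 1
E2 stepwise |·|:
  S → 5
  σ[h>=3](S) → 4
  R → 6
  γ[b; MIN(e)→a](R) → 5
  (σ[h>=3](S) ⋈[c=b] γ[b; MIN(e)→a](R)) → 2
  π[b,a,d,c,h]((σ[h>=3](S) ⋈[c=b] γ[b; MIN(e)→a](R))) → 2
  γ[h; SUM(c)→e](π[b,a,d,c,h]((σ[h>=3](S) ⋈[c=b] γ[b; MIN(e)→a](R)))) → 1

E1 and E2 produce the same multiset:
h | e
6 | 11

yes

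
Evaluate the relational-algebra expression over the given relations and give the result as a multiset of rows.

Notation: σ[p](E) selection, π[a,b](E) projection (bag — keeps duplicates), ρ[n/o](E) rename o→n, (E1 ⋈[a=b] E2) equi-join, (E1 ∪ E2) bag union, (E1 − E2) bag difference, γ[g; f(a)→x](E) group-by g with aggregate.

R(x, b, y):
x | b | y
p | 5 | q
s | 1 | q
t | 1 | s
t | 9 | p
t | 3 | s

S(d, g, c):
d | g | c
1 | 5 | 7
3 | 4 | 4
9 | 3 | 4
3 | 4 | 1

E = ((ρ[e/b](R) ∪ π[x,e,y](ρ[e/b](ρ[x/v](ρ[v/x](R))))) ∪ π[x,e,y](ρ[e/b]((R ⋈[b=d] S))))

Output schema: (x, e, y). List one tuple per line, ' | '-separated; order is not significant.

Subexpression sizes:
  R → 5
  ρ[e/b](R) → 5
  R → 5
  ρ[v/x](R) → 5
  ρ[x/v](ρ[v/x](R)) → 5
  ρ[e/b](ρ[x/v](ρ[v/x](R))) → 5
  π[x,e,y](ρ[e/b](ρ[x/v](ρ[v/x](R)))) → 5
  (ρ[e/b](R) ∪ π[x,e,y](ρ[e/b](ρ[x/v](ρ[v/x](R))))) → 10
  R → 5
  S → 4
  (R ⋈[b=d] S) → 5
  ρ[e/b]((R ⋈[b=d] S)) → 5
  π[x,e,y](ρ[e/b]((R ⋈[b=d] S))) → 5
  ((ρ[e/b](R) ∪ π[x,e,y](ρ[e/b](ρ[x/v](ρ[v/x](R))))) ∪ π[x,e,y](ρ[e/b]((R ⋈[b=d] S)))) → 15

== RESULT ==
x | e | y
p | 5 | q
p | 5 | q
s | 1 | q
s | 1 | q
s | 1 | q
t | 1 | s
t | 1 | s
t | 1 | s
t | 3 | s
t | 3 | s
t | 3 | s
t | 3 | s
t | 9 | p
t | 9 | p
t | 9 | p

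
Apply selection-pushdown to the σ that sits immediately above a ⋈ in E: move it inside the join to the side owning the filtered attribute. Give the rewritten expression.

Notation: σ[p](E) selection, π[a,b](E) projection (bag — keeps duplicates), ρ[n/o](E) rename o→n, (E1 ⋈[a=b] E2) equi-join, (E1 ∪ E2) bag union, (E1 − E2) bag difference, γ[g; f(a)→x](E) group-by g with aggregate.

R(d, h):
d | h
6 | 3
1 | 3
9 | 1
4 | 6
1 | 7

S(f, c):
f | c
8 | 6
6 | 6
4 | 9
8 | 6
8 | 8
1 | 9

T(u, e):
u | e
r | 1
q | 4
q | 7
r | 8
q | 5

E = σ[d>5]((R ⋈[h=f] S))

σ filters on d, owned by the left side.
E' = (σ[d>5](R) ⋈[h=f] S)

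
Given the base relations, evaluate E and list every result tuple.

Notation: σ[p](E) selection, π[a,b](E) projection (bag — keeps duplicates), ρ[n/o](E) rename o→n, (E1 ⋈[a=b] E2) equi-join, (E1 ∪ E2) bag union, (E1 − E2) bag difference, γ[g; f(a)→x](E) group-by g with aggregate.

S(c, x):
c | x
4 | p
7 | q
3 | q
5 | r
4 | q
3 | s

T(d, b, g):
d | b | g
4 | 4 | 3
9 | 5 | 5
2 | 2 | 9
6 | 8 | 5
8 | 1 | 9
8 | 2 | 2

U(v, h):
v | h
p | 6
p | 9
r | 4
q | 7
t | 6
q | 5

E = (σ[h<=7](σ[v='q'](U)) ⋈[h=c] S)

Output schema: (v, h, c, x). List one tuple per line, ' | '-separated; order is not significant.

Subexpression sizes:
  U → 6
  σ[v='q'](U) → 2
  σ[h<=7](σ[v='q'](U)) → 2
  S → 6
  (σ[h<=7](σ[v='q'](U)) ⋈[h=c] S) → 2

== RESULT ==
v | h | c | x
q | 5 | 5 | r
q | 7 | 7 | q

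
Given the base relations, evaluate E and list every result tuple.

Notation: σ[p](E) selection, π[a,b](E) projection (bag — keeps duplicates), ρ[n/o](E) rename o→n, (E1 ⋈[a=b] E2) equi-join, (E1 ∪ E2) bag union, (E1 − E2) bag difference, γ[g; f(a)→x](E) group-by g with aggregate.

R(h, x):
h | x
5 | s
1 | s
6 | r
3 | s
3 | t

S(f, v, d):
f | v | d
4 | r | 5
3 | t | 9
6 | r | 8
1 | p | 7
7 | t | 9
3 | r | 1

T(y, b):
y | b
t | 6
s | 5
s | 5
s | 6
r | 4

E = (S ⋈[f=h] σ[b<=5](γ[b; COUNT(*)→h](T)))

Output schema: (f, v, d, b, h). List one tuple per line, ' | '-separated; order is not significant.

Subexpression sizes:
  S → 6
  T → 5
  γ[b; COUNT(*)→h](T) → 3
  σ[b<=5](γ[b; COUNT(*)→h](T)) → 2
  (S ⋈[f=h] σ[b<=5](γ[b; COUNT(*)→h](T))) → 1

== RESULT ==
f | v | d | b | h
1 | p | 7 | 4 | 1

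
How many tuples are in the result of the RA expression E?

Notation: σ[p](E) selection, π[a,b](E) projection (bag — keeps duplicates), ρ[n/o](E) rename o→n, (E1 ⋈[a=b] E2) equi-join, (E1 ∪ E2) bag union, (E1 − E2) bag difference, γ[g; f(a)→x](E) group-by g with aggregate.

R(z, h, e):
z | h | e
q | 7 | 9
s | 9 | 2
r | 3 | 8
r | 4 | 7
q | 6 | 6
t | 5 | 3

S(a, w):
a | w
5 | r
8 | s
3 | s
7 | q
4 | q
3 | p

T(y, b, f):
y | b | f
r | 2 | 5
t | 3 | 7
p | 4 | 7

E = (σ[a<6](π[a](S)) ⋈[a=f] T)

Row counts bottom-up:
  S → 6
  π[a](S) → 6
  σ[a<6](π[a](S)) → 4
  T → 3
  (σ[a<6](π[a](S)) ⋈[a=f] T) → 1

|E| = 1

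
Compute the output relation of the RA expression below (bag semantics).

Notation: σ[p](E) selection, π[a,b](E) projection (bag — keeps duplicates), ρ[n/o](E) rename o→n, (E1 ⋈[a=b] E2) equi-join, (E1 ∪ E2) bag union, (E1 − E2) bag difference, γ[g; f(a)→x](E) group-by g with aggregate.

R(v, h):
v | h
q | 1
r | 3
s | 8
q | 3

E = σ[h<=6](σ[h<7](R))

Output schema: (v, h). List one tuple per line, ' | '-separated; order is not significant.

Stepwise |·|:
  R → 4
  σ[h<7](R) → 3
  σ[h<=6](σ[h<7](R)) → 3

== RESULT ==
v | h
q | 1
q | 3
r | 3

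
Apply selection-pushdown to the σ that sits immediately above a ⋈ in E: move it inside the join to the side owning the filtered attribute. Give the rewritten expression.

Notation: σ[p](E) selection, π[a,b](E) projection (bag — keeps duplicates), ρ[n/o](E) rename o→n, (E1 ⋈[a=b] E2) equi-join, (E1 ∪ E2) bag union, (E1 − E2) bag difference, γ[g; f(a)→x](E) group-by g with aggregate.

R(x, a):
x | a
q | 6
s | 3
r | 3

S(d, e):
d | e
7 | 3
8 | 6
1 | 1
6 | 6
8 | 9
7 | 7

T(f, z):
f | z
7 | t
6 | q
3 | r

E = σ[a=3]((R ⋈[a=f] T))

σ filters on a, owned by the left side.
E' = (σ[a=3](R) ⋈[a=f] T)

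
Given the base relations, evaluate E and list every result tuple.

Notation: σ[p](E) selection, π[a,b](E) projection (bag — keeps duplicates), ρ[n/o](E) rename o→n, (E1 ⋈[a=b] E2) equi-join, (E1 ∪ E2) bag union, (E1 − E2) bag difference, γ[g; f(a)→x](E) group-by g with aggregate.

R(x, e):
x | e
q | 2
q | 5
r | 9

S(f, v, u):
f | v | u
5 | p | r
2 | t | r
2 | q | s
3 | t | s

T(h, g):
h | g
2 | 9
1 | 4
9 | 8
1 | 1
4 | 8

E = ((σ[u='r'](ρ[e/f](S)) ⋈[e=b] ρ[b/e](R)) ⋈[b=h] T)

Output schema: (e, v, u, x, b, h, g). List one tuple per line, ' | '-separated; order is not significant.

Subexpression sizes:
  S → 4
  ρ[e/f](S) → 4
  σ[u='r'](ρ[e/f](S)) → 2
  R → 3
  ρ[b/e](R) → 3
  (σ[u='r'](ρ[e/f](S)) ⋈[e=b] ρ[b/e](R)) → 2
  T → 5
  ((σ[u='r'](ρ[e/f](S)) ⋈[e=b] ρ[b/e](R)) ⋈[b=h] T) → 1

== RESULT ==
e | v | u | x | b | h | g
2 | t | r | q | 2 | 2 | 9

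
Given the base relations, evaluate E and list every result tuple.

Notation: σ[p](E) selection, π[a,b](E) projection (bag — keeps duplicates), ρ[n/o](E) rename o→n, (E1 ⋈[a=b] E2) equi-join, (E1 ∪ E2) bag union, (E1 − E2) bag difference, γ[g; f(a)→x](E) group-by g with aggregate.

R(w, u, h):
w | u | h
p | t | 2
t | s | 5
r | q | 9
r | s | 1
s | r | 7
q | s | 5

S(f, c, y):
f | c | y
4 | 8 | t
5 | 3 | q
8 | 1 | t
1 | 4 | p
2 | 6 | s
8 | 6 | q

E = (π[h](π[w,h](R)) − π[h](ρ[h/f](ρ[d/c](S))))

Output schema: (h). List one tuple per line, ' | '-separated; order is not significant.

Row counts bottom-up:
  R → 6
  π[w,h](R) → 6
  π[h](π[w,h](R)) → 6
  S → 6
  ρ[d/c](S) → 6
  ρ[h/f](ρ[d/c](S)) → 6
  π[h](ρ[h/f](ρ[d/c](S))) → 6
  (π[h](π[w,h](R)) − π[h](ρ[h/f](ρ[d/c](S)))) → 3

== RESULT ==
h
5
7
9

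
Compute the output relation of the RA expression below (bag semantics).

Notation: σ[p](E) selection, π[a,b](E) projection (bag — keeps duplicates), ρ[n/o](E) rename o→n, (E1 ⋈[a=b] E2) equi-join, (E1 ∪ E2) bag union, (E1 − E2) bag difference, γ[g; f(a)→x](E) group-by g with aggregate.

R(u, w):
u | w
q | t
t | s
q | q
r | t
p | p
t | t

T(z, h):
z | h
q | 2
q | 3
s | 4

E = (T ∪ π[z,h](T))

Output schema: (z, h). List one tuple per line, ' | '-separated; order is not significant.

Row counts bottom-up:
  T → 3
  T → 3
  π[z,h](T) → 3
  (T ∪ π[z,h](T)) → 6

== RESULT ==
z | h
q | 2
q | 2
q | 3
q | 3
s | 4
s | 4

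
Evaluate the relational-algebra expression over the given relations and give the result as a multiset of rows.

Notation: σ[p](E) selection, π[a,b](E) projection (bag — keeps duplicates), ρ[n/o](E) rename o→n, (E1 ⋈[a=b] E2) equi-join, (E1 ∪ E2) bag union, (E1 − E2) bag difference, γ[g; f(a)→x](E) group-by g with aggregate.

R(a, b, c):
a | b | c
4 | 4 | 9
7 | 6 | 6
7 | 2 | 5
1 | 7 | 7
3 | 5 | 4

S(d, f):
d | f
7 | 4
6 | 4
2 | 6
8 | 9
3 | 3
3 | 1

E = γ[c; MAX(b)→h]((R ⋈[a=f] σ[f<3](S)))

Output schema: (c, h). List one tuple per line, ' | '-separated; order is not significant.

Row counts bottom-up:
  R → 5
  S → 6
  σ[f<3](S) → 1
  (R ⋈[a=f] σ[f<3](S)) → 1
  γ[c; MAX(b)→h]((R ⋈[a=f] σ[f<3](S))) → 1

== RESULT ==
c | h
7 | 7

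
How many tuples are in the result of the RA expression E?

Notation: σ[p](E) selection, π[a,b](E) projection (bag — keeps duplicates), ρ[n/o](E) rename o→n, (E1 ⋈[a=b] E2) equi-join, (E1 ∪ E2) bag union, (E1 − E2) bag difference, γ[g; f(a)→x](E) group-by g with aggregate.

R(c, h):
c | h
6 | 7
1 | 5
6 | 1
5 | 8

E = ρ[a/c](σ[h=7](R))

Subexpression sizes:
  R → 4
  σ[h=7](R) → 1
  ρ[a/c](σ[h=7](R)) → 1

|E| = 1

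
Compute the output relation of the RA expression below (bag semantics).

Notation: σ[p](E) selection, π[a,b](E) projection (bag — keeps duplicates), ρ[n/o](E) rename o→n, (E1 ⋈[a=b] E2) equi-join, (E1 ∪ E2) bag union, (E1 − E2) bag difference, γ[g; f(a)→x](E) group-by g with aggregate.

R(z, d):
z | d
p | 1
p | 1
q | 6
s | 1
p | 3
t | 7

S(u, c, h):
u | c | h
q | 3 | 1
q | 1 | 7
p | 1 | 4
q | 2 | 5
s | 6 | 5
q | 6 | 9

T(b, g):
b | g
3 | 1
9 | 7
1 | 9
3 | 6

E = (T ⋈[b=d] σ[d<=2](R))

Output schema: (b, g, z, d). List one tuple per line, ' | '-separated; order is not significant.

Subexpression sizes:
  T → 4
  R → 6
  σ[d<=2](R) → 3
  (T ⋈[b=d] σ[d<=2](R)) → 3

== RESULT ==
b | g | z | d
1 | 9 | p | 1
1 | 9 | p | 1
1 | 9 | s | 1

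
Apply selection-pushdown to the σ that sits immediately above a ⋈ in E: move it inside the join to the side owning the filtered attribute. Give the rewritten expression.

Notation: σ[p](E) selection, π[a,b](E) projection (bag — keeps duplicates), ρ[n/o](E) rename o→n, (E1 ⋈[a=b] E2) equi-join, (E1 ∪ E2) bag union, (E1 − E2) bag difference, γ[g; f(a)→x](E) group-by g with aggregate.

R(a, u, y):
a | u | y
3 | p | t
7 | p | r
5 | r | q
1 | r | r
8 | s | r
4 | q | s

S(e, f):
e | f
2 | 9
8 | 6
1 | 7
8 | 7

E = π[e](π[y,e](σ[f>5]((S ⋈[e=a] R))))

σ filters on f, owned by the left side.
E' = π[e](π[y,e]((σ[f>5](S) ⋈[e=a] R)))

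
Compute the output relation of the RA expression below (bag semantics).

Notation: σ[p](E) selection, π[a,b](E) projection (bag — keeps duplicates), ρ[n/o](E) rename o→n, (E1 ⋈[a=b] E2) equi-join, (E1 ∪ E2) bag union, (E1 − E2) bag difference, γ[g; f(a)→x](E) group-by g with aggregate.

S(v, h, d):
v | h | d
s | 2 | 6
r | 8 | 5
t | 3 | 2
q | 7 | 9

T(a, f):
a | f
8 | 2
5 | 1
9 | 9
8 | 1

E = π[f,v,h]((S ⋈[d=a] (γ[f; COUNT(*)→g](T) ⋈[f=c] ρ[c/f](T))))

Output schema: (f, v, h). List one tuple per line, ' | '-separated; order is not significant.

Per-node cardinality:
  S → 4
  T → 4
  γ[f; COUNT(*)→g](T) → 3
  T → 4
  ρ[c/f](T) → 4
  (γ[f; COUNT(*)→g](T) ⋈[f=c] ρ[c/f](T)) → 4
  (S ⋈[d=a] (γ[f; COUNT(*)→g](T) ⋈[f=c] ρ[c/f](T))) → 2
  π[f,v,h]((S ⋈[d=a] (γ[f; COUNT(*)→g](T) ⋈[f=c] ρ[c/f](T)))) → 2

== RESULT ==
f | v | h
1 | r | 8
9 | q | 7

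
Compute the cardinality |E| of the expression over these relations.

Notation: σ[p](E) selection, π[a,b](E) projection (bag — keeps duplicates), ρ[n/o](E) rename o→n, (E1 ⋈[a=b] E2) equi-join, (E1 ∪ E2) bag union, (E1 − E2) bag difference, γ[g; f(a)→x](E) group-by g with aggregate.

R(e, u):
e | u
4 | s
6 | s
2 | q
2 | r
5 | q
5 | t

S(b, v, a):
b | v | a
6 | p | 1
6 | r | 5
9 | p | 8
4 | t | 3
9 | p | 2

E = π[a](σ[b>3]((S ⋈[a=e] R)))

Row counts bottom-up:
  S → 5
  R → 6
  (S ⋈[a=e] R) → 4
  σ[b>3]((S ⋈[a=e] R)) → 4
  π[a](σ[b>3]((S ⋈[a=e] R))) → 4

|E| = 4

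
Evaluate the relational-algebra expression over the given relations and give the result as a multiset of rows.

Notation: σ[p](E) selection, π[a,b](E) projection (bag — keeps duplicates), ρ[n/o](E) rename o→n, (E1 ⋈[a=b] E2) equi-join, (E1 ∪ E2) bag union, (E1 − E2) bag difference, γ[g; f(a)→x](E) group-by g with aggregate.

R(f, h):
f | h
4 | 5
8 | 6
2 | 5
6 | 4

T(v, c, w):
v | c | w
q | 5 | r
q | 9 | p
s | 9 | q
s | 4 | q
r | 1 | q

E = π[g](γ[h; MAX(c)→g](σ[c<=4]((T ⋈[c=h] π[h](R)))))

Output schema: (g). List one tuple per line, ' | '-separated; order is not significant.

Subexpression sizes:
  T → 5
  R → 4
  π[h](R) → 4
  (T ⋈[c=h] π[h](R)) → 3
  σ[c<=4]((T ⋈[c=h] π[h](R))) → 1
  γ[h; MAX(c)→g](σ[c<=4]((T ⋈[c=h] π[h](R)))) → 1
  π[g](γ[h; MAX(c)→g](σ[c<=4]((T ⋈[c=h] π[h](R))))) → 1

== RESULT ==
g
4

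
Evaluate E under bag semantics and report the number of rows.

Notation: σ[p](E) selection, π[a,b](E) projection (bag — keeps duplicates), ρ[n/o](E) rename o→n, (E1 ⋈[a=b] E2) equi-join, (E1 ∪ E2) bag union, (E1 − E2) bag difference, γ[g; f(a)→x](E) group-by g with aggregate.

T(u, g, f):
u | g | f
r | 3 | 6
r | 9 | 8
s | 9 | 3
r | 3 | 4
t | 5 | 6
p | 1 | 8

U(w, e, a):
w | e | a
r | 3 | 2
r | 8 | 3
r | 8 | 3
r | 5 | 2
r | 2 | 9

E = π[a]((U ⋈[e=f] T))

Per-node cardinality:
  U → 5
  T → 6
  (U ⋈[e=f] T) → 5
  π[a]((U ⋈[e=f] T)) → 5

|E| = 5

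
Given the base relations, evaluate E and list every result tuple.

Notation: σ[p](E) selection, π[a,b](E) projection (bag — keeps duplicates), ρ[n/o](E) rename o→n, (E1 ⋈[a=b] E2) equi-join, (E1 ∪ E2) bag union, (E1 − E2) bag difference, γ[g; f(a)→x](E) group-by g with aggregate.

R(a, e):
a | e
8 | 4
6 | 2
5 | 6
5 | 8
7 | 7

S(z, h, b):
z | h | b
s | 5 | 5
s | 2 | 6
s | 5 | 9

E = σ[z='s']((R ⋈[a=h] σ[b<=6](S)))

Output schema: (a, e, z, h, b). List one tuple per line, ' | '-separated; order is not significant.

Stepwise |·|:
  R → 5
  S → 3
  σ[b<=6](S) → 2
  (R ⋈[a=h] σ[b<=6](S)) → 2
  σ[z='s']((R ⋈[a=h] σ[b<=6](S))) → 2

== RESULT ==
a | e | z | h | b
5 | 6 | s | 5 | 5
5 | 8 | s | 5 | 5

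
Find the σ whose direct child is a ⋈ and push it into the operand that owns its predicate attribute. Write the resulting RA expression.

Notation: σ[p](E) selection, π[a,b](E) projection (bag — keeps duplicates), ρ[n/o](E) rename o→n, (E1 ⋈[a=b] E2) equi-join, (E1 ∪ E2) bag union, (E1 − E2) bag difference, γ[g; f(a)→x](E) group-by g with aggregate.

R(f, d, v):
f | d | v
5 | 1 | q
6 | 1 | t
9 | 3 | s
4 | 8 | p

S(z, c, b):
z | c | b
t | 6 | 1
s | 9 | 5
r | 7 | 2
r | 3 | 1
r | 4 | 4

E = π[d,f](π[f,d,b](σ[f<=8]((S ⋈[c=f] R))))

σ filters on f, owned by the right side.
E' = π[d,f](π[f,d,b]((S ⋈[c=f] σ[f<=8](R))))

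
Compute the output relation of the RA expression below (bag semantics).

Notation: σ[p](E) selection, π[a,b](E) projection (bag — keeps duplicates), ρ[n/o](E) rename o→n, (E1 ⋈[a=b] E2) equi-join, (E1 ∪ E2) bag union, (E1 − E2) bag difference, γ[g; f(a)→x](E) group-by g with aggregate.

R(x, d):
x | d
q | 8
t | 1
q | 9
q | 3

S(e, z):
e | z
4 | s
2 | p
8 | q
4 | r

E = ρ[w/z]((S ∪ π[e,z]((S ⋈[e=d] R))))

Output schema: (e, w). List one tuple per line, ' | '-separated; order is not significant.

Per-node cardinality:
  S → 4
  S → 4
  R → 4
  (S ⋈[e=d] R) → 1
  π[e,z]((S ⋈[e=d] R)) → 1
  (S ∪ π[e,z]((S ⋈[e=d] R))) → 5
  ρ[w/z]((S ∪ π[e,z]((S ⋈[e=d] R)))) → 5

== RESULT ==
e | w
2 | p
4 | r
4 | s
8 | q
8 | q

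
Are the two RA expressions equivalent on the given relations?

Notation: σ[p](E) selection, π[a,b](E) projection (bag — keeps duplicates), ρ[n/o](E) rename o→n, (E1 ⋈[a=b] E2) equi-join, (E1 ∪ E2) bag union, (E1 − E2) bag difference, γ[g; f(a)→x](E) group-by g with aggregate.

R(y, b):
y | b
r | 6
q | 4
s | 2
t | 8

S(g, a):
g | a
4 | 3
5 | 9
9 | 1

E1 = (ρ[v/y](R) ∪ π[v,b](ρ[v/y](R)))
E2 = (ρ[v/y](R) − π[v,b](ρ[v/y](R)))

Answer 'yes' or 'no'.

E1 stepwise |·|:
  R → 4
  ρ[v/y](R) → 4
  R → 4
  ρ[v/y](R) → 4
  π[v,b](ρ[v/y](R)) → 4
  (ρ[v/y](R) ∪ π[v,b](ρ[v/y](R))) → 8
E2 stepwise |·|:
  R → 4
  ρ[v/y](R) → 4
  R → 4
  ρ[v/y](R) → 4
  π[v,b](ρ[v/y](R)) → 4
  (ρ[v/y](R) − π[v,b](ρ[v/y](R))) → 0

E1 result:
v | b
q | 4
q | 4
r | 6
r | 6
s | 2
s | 2
t | 8
t | 8
E2 result:
v | b
(0 rows)
Witness: ('t', 8) appears 2× in E1 but 0× in E2.

no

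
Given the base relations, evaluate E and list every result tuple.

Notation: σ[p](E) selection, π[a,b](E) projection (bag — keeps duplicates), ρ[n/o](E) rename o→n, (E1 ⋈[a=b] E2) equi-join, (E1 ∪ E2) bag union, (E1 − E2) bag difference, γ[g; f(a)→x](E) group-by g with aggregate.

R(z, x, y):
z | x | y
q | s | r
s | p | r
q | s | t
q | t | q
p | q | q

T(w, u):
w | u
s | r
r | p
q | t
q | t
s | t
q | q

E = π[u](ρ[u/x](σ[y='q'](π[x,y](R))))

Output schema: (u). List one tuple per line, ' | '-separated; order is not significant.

Stepwise |·|:
  R → 5
  π[x,y](R) → 5
  σ[y='q'](π[x,y](R)) → 2
  ρ[u/x](σ[y='q'](π[x,y](R))) → 2
  π[u](ρ[u/x](σ[y='q'](π[x,y](R)))) → 2

== RESULT ==
u
q
t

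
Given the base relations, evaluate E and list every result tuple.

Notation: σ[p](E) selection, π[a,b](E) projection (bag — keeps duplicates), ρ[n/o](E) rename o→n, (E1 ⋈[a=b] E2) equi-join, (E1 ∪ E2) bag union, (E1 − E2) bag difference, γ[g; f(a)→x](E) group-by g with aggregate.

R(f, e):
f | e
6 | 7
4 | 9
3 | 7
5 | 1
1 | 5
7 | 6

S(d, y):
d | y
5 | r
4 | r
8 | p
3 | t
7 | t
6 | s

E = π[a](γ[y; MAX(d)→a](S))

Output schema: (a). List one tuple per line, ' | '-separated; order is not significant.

Subexpression sizes:
  S → 6
  γ[y; MAX(d)→a](S) → 4
  π[a](γ[y; MAX(d)→a](S)) → 4

== RESULT ==
a
5
6
7
8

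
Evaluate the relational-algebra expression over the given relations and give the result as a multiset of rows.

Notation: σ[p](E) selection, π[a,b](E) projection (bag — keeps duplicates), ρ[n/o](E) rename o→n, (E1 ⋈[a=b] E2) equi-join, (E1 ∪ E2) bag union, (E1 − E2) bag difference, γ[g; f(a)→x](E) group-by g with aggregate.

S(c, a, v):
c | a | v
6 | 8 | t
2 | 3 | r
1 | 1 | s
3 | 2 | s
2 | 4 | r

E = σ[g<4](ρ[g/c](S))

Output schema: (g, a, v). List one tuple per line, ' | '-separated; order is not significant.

Subexpression sizes:
  S → 5
  ρ[g/c](S) → 5
  σ[g<4](ρ[g/c](S)) → 4

== RESULT ==
g | a | v
1 | 1 | s
2 | 3 | r
2 | 4 | r
3 | 2 | s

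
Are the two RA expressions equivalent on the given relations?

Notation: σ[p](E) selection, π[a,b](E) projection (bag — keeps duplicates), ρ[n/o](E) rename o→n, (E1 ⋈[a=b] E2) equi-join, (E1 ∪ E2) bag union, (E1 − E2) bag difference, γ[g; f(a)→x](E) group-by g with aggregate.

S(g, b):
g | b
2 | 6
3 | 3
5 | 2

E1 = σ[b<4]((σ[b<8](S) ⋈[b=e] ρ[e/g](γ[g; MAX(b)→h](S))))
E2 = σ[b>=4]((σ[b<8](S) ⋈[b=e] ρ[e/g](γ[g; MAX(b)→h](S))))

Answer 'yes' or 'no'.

E1 per-node cardinality:
  S → 3
  σ[b<8](S) → 3
  S → 3
  γ[g; MAX(b)→h](S) → 3
  ρ[e/g](γ[g; MAX(b)→h](S)) → 3
  (σ[b<8](S) ⋈[b=e] ρ[e/g](γ[g; MAX(b)→h](S))) → 2
  σ[b<4]((σ[b<8](S) ⋈[b=e] ρ[e/g](γ[g; MAX(b)→h](S)))) → 2
E2 per-node cardinality:
  S → 3
  σ[b<8](S) → 3
  S → 3
  γ[g; MAX(b)→h](S) → 3
  ρ[e/g](γ[g; MAX(b)→h](S)) → 3
  (σ[b<8](S) ⋈[b=e] ρ[e/g](γ[g; MAX(b)→h](S))) → 2
  σ[b>=4]((σ[b<8](S) ⋈[b=e] ρ[e/g](γ[g; MAX(b)→h](S)))) → 0

E1 result:
g | b | e | h
3 | 3 | 3 | 3
5 | 2 | 2 | 6
E2 result:
g | b | e | h
(0 rows)
Witness: (3, 3, 3, 3) appears 1× in E1 but 0× in E2.

no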